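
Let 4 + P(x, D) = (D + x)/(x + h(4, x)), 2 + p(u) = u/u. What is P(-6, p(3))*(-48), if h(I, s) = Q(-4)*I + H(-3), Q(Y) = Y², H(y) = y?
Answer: 10896/55 ≈ 198.11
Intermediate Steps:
p(u) = -1 (p(u) = -2 + u/u = -2 + 1 = -1)
h(I, s) = -3 + 16*I (h(I, s) = (-4)²*I - 3 = 16*I - 3 = -3 + 16*I)
P(x, D) = -4 + (D + x)/(61 + x) (P(x, D) = -4 + (D + x)/(x + (-3 + 16*4)) = -4 + (D + x)/(x + (-3 + 64)) = -4 + (D + x)/(x + 61) = -4 + (D + x)/(61 + x))
P(-6, p(3))*(-48) = ((-244 - 1 - 3*(-6))/(61 - 6))*(-48) = ((-244 - 1 + 18)/55)*(-48) = ((1/55)*(-227))*(-48) = -227/55*(-48) = 10896/55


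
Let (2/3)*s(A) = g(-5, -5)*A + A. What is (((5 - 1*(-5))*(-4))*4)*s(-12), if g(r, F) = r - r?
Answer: 2880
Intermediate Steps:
g(r, F) = 0
s(A) = 3*A/2 (s(A) = 3*(0*A + A)/2 = 3*(0 + A)/2 = 3*A/2)
(((5 - 1*(-5))*(-4))*4)*s(-12) = (((5 - 1*(-5))*(-4))*4)*((3/2)*(-12)) = (((5 + 5)*(-4))*4)*(-18) = ((10*(-4))*4)*(-18) = -40*4*(-18) = -160*(-18) = 2880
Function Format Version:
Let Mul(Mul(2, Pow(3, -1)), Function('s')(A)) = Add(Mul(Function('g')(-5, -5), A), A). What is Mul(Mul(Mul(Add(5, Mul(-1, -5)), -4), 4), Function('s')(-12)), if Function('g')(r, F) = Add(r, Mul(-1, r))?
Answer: 2880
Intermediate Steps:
Function('g')(r, F) = 0
Function('s')(A) = Mul(Rational(3, 2), A) (Function('s')(A) = Mul(Rational(3, 2), Add(Mul(0, A), A)) = Mul(Rational(3, 2), Add(0, A)) = Mul(Rational(3, 2), A))
Mul(Mul(Mul(Add(5, Mul(-1, -5)), -4), 4), Function('s')(-12)) = Mul(Mul(Mul(Add(5, Mul(-1, -5)), -4), 4), Mul(Rational(3, 2), -12)) = Mul(Mul(Mul(Add(5, 5), -4), 4), -18) = Mul(Mul(Mul(10, -4), 4), -18) = Mul(Mul(-40, 4), -18) = Mul(-160, -18) = 2880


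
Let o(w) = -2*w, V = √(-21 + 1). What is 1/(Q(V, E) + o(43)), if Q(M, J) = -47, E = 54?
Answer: -1/133 ≈ -0.0075188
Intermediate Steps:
V = 2*I*√5 (V = √(-20) = 2*I*√5 ≈ 4.4721*I)
1/(Q(V, E) + o(43)) = 1/(-47 - 2*43) = 1/(-47 - 86) = 1/(-133) = -1/133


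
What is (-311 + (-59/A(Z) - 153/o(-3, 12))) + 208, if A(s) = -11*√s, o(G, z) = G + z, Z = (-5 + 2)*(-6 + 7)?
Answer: -120 - 59*I*√3/33 ≈ -120.0 - 3.0967*I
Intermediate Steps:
Z = -3 (Z = -3*1 = -3)
(-311 + (-59/A(Z) - 153/o(-3, 12))) + 208 = (-311 + (-59*I*√3/33 - 153/(-3 + 12))) + 208 = (-311 + (-59*I*√3/33 - 153/9)) + 208 = (-311 + (-59*I*√3/33 - 153*⅑)) + 208 = (-311 + (-59*I*√3/33 - 17)) + 208 = (-311 + (-17 - 59*I*√3/33)) + 208 = (-328 - 59*I*√3/33) + 208 = -120 - 59*I*√3/33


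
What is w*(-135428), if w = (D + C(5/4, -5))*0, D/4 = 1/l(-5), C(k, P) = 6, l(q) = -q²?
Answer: 0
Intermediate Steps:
D = -4/25 (D = 4/((-1*(-5)²)) = 4/((-1*25)) = 4/(-25) = 4*(-1/25) = -4/25 ≈ -0.16000)
w = 0 (w = (-4/25 + 6)*0 = (146/25)*0 = 0)
w*(-135428) = 0*(-135428) = 0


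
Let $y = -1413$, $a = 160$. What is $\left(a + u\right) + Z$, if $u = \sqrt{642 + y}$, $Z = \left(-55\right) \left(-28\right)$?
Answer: $1700 + i \sqrt{771} \approx 1700.0 + 27.767 i$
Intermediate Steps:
$Z = 1540$
$u = i \sqrt{771}$ ($u = \sqrt{642 - 1413} = \sqrt{-771} = i \sqrt{771} \approx 27.767 i$)
$\left(a + u\right) + Z = \left(160 + i \sqrt{771}\right) + 1540 = 1700 + i \sqrt{771}$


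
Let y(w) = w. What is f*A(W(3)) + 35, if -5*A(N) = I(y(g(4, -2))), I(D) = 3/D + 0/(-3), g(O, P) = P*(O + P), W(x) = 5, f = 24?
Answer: 193/5 ≈ 38.600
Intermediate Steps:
I(D) = 3/D (I(D) = 3/D + 0*(-⅓) = 3/D + 0 = 3/D)
A(N) = 3/20 (A(N) = -3/(5*((-2*(4 - 2)))) = -3/(5*((-2*2))) = -3/(5*(-4)) = -3*(-1)/(5*4) = -⅕*(-¾) = 3/20)
f*A(W(3)) + 35 = 24*(3/20) + 35 = 18/5 + 35 = 193/5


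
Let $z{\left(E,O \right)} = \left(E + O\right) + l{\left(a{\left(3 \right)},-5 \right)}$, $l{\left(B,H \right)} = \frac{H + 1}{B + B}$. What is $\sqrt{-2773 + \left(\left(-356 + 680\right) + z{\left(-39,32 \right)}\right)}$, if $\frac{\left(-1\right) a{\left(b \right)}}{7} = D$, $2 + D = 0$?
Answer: $\frac{i \sqrt{120351}}{7} \approx 49.56 i$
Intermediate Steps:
$D = -2$ ($D = -2 + 0 = -2$)
$a{\left(b \right)} = 14$ ($a{\left(b \right)} = \left(-7\right) \left(-2\right) = 14$)
$l{\left(B,H \right)} = \frac{1 + H}{2 B}$
$z{\left(E,O \right)} = - \frac{1}{7} + E + O$ ($z{\left(E,O \right)} = \left(E + O\right) + \frac{1 - 5}{2 \cdot 14} = \left(E + O\right) + \frac{1}{2} \cdot \frac{1}{14} \left(-4\right) = \left(E + O\right) - \frac{1}{7} = - \frac{1}{7} + E + O$)
$\sqrt{-2773 + \left(\left(-356 + 680\right) + z{\left(-39,32 \right)}\right)} = \sqrt{-2773 + \left(\left(-356 + 680\right) - \frac{50}{7}\right)} = \sqrt{-2773 + \left(324 - \frac{50}{7}\right)} = \sqrt{-2773 + \frac{2218}{7}} = \sqrt{- \frac{17193}{7}} = \frac{i \sqrt{120351}}{7}$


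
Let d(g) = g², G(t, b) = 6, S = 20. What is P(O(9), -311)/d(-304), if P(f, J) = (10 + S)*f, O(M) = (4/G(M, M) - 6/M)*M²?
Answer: 0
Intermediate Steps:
O(M) = M²*(⅔ - 6/M) (O(M) = (4/6 - 6/M)*M² = (4*(⅙) - 6/M)*M² = (⅔ - 6/M)*M² = M²*(⅔ - 6/M))
P(f, J) = 30*f (P(f, J) = (10 + 20)*f = 30*f)
P(O(9), -311)/d(-304) = (30*((⅔)*9*(-9 + 9)))/((-304)²) = (30*((⅔)*9*0))/92416 = (30*0)*(1/92416) = 0*(1/92416) = 0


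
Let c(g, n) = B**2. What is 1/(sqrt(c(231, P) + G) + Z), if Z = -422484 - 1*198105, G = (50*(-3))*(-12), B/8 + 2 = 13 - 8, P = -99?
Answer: -206863/128376901515 - 2*sqrt(66)/128376901515 ≈ -1.6115e-6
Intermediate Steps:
B = 24 (B = -16 + 8*(13 - 8) = -16 + 8*5 = -16 + 40 = 24)
G = 1800 (G = -150*(-12) = 1800)
c(g, n) = 576 (c(g, n) = 24**2 = 576)
Z = -620589 (Z = -422484 - 198105 = -620589)
1/(sqrt(c(231, P) + G) + Z) = 1/(sqrt(576 + 1800) - 620589) = 1/(sqrt(2376) - 620589) = 1/(6*sqrt(66) - 620589) = 1/(-620589 + 6*sqrt(66))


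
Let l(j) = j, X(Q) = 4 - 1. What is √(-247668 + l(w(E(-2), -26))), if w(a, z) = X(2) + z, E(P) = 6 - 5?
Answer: I*√247691 ≈ 497.69*I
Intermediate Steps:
E(P) = 1
X(Q) = 3
w(a, z) = 3 + z
√(-247668 + l(w(E(-2), -26))) = √(-247668 + (3 - 26)) = √(-247668 - 23) = √(-247691) = I*√247691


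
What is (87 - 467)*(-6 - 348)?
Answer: 134520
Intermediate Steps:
(87 - 467)*(-6 - 348) = -380*(-354) = 134520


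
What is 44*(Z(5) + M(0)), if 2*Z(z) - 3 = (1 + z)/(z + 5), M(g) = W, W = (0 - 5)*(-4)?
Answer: 4796/5 ≈ 959.20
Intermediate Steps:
W = 20 (W = -5*(-4) = 20)
M(g) = 20
Z(z) = 3/2 + (1 + z)/(2*(5 + z)) (Z(z) = 3/2 + ((1 + z)/(z + 5))/2 = 3/2 + ((1 + z)/(5 + z))/2 = 3/2 + (1 + z)/(2*(5 + z)))
44*(Z(5) + M(0)) = 44*(2*(4 + 5)/(5 + 5) + 20) = 44*(2*9/10 + 20) = 44*(2*(⅒)*9 + 20) = 44*(9/5 + 20) = 44*(109/5) = 4796/5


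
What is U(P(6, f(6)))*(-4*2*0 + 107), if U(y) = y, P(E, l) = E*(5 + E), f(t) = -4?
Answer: 7062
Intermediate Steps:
U(P(6, f(6)))*(-4*2*0 + 107) = (6*(5 + 6))*(-4*2*0 + 107) = (6*11)*(-8*0 + 107) = 66*(0 + 107) = 66*107 = 7062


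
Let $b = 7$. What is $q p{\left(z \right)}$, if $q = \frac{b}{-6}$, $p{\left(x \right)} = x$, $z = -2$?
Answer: $\frac{7}{3} \approx 2.3333$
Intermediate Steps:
$q = - \frac{7}{6}$ ($q = \frac{7}{-6} = 7 \left(- \frac{1}{6}\right) = - \frac{7}{6} \approx -1.1667$)
$q p{\left(z \right)} = \left(- \frac{7}{6}\right) \left(-2\right) = \frac{7}{3}$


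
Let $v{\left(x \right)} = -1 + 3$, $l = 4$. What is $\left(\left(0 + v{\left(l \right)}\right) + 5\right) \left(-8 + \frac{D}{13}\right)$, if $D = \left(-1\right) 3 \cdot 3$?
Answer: $- \frac{791}{13} \approx -60.846$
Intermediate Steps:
$v{\left(x \right)} = 2$
$D = -9$ ($D = \left(-3\right) 3 = -9$)
$\left(\left(0 + v{\left(l \right)}\right) + 5\right) \left(-8 + \frac{D}{13}\right) = \left(\left(0 + 2\right) + 5\right) \left(-8 - \frac{9}{13}\right) = \left(2 + 5\right) \left(-8 - \frac{9}{13}\right) = 7 \left(-8 - \frac{9}{13}\right) = 7 \left(- \frac{113}{13}\right) = - \frac{791}{13}$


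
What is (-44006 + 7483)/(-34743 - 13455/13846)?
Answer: 21986846/20915871 ≈ 1.0512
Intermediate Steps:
(-44006 + 7483)/(-34743 - 13455/13846) = -36523/(-34743 - 13455*1/13846) = -36523/(-34743 - 585/602) = -36523/(-20915871/602) = -36523*(-602/20915871) = 21986846/20915871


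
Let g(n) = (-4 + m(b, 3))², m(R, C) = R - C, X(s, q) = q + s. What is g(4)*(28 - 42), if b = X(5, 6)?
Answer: -224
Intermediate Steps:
b = 11 (b = 6 + 5 = 11)
g(n) = 16 (g(n) = (-4 + (11 - 1*3))² = (-4 + (11 - 3))² = (-4 + 8)² = 4² = 16)
g(4)*(28 - 42) = 16*(28 - 42) = 16*(-14) = -224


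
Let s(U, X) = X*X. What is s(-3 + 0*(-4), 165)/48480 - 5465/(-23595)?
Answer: 12097561/15251808 ≈ 0.79319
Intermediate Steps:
s(U, X) = X²
s(-3 + 0*(-4), 165)/48480 - 5465/(-23595) = 165²/48480 - 5465/(-23595) = 27225*(1/48480) - 5465*(-1/23595) = 1815/3232 + 1093/4719 = 12097561/15251808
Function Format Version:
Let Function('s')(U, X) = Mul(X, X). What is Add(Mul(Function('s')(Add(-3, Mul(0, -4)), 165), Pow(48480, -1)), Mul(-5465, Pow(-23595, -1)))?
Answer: Rational(12097561, 15251808) ≈ 0.79319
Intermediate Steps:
Function('s')(U, X) = Pow(X, 2)
Add(Mul(Function('s')(Add(-3, Mul(0, -4)), 165), Pow(48480, -1)), Mul(-5465, Pow(-23595, -1))) = Add(Mul(Pow(165, 2), Pow(48480, -1)), Mul(-5465, Pow(-23595, -1))) = Add(Mul(27225, Rational(1, 48480)), Mul(-5465, Rational(-1, 23595))) = Add(Rational(1815, 3232), Rational(1093, 4719)) = Rational(12097561, 15251808)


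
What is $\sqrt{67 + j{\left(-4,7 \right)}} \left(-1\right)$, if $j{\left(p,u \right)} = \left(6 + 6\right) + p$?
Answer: $- 5 \sqrt{3} \approx -8.6602$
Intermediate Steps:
$j{\left(p,u \right)} = 12 + p$
$\sqrt{67 + j{\left(-4,7 \right)}} \left(-1\right) = \sqrt{67 + \left(12 - 4\right)} \left(-1\right) = \sqrt{67 + 8} \left(-1\right) = \sqrt{75} \left(-1\right) = 5 \sqrt{3} \left(-1\right) = - 5 \sqrt{3}$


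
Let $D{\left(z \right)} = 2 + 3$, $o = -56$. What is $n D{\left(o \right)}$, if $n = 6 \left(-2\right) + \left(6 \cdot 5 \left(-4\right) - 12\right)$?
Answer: $-720$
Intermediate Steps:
$D{\left(z \right)} = 5$
$n = -144$ ($n = -12 + \left(30 \left(-4\right) - 12\right) = -12 - 132 = -144$)
$n D{\left(o \right)} = \left(-144\right) 5 = -720$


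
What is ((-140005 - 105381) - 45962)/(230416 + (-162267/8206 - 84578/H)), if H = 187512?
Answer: -8621230886928/6817603585915 ≈ -1.2646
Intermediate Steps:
((-140005 - 105381) - 45962)/(230416 + (-162267/8206 - 84578/H)) = ((-140005 - 105381) - 45962)/(230416 + (-162267/8206 - 84578/187512)) = (-245386 - 45962)/(230416 + (-162267*1/8206 - 84578*1/187512)) = -291348/(230416 + (-162267/8206 - 3253/7212)) = -291348/(230416 - 598481861/29590836) = -291348/6817603585915/29590836 = -291348*29590836/6817603585915 = -8621230886928/6817603585915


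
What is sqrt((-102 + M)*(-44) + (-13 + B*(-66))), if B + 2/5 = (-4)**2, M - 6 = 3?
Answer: sqrt(76235)/5 ≈ 55.221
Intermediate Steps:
M = 9 (M = 6 + 3 = 9)
B = 78/5 (B = -2/5 + (-4)**2 = -2/5 + 16 = 78/5 ≈ 15.600)
sqrt((-102 + M)*(-44) + (-13 + B*(-66))) = sqrt((-102 + 9)*(-44) + (-13 + (78/5)*(-66))) = sqrt(-93*(-44) + (-13 - 5148/5)) = sqrt(4092 - 5213/5) = sqrt(15247/5) = sqrt(76235)/5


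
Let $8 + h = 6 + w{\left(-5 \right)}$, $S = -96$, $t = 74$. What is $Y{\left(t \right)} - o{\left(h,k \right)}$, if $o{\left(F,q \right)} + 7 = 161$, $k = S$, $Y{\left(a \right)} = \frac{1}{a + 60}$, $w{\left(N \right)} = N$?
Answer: $- \frac{20635}{134} \approx -153.99$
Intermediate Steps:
$Y{\left(a \right)} = \frac{1}{60 + a}$
$k = -96$
$h = -7$ ($h = -8 + \left(6 - 5\right) = -8 + 1 = -7$)
$o{\left(F,q \right)} = 154$ ($o{\left(F,q \right)} = -7 + 161 = 154$)
$Y{\left(t \right)} - o{\left(h,k \right)} = \frac{1}{60 + 74} - 154 = \frac{1}{134} - 154 = - \frac{20635}{134}$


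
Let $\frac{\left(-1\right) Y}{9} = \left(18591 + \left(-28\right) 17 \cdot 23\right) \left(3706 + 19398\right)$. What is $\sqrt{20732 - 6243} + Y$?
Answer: $-1589254848 + \sqrt{14489} \approx -1.5893 \cdot 10^{9}$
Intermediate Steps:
$Y = -1589254848$ ($Y = - 9 \left(18591 + \left(-28\right) 17 \cdot 23\right) \left(3706 + 19398\right) = - 9 \left(18591 - 10948\right) 23104 = - 9 \cdot 7643 \cdot 23104 = \left(-9\right) 176583872 = -1589254848$)
$\sqrt{20732 - 6243} + Y = \sqrt{20732 - 6243} - 1589254848 = \sqrt{14489} - 1589254848 = -1589254848 + \sqrt{14489}$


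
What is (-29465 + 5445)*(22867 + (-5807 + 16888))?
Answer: -815430960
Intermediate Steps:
(-29465 + 5445)*(22867 + (-5807 + 16888)) = -24020*(22867 + 11081) = -24020*33948 = -815430960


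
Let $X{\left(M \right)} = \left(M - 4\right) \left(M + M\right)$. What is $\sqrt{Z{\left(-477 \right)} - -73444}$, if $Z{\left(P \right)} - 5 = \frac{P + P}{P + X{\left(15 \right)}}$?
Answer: $\frac{\sqrt{3599319}}{7} \approx 271.03$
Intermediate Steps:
$X{\left(M \right)} = 2 M \left(-4 + M\right)$ ($X{\left(M \right)} = \left(-4 + M\right) 2 M = 2 M \left(-4 + M\right)$)
$Z{\left(P \right)} = 5 + \frac{2 P}{330 + P}$ ($Z{\left(P \right)} = 5 + \frac{P + P}{P + 2 \cdot 15 \left(-4 + 15\right)} = 5 + \frac{2 P}{P + 2 \cdot 15 \cdot 11} = 5 + \frac{2 P}{P + 330} = 5 + \frac{2 P}{330 + P}$)
$\sqrt{Z{\left(-477 \right)} - -73444} = \sqrt{\frac{1650 + 7 \left(-477\right)}{330 - 477} - -73444} = \sqrt{\frac{1650 - 3339}{-147} + 73444} = \sqrt{\left(- \frac{1}{147}\right) \left(-1689\right) + 73444} = \sqrt{\frac{563}{49} + 73444} = \sqrt{\frac{3599319}{49}} = \frac{\sqrt{3599319}}{7}$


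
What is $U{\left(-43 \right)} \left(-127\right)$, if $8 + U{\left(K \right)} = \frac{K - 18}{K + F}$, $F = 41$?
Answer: $- \frac{5715}{2} \approx -2857.5$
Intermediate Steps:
$U{\left(K \right)} = -8 + \frac{-18 + K}{41 + K}$ ($U{\left(K \right)} = -8 + \frac{K - 18}{K + 41} = -8 + \frac{-18 + K}{41 + K}$)
$U{\left(-43 \right)} \left(-127\right) = \frac{-346 - -301}{41 - 43} \left(-127\right) = \frac{-346 + 301}{-2} \left(-127\right) = \left(- \frac{1}{2}\right) \left(-45\right) \left(-127\right) = \frac{45}{2} \left(-127\right) = - \frac{5715}{2}$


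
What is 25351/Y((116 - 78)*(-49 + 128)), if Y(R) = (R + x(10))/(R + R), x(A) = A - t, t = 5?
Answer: 152207404/3007 ≈ 50618.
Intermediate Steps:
x(A) = -5 + A (x(A) = A - 1*5 = A - 5 = -5 + A)
Y(R) = (5 + R)/(2*R) (Y(R) = (R + (-5 + 10))/(R + R) = (R + 5)/((2*R)) = (5 + R)*(1/(2*R)) = (5 + R)/(2*R))
25351/Y((116 - 78)*(-49 + 128)) = 25351/(((5 + (116 - 78)*(-49 + 128))/(2*(((116 - 78)*(-49 + 128)))))) = 25351/(((5 + 38*79)/(2*((38*79))))) = 25351/(((½)*(5 + 3002)/3002)) = 25351/(((½)*(1/3002)*3007)) = 25351/(3007/6004) = 25351*(6004/3007) = 152207404/3007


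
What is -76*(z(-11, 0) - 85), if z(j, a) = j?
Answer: 7296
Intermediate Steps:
-76*(z(-11, 0) - 85) = -76*(-11 - 85) = -76*(-96) = 7296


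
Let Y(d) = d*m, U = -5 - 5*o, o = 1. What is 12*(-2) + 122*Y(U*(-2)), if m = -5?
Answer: -12224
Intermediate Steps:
U = -10 (U = -5 - 5*1 = -5 - 5 = -10)
Y(d) = -5*d (Y(d) = d*(-5) = -5*d)
12*(-2) + 122*Y(U*(-2)) = 12*(-2) + 122*(-(-50)*(-2)) = -24 + 122*(-5*20) = -24 + 122*(-100) = -24 - 12200 = -12224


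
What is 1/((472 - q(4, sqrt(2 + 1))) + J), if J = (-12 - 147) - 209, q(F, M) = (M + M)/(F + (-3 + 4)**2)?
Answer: 650/67597 + 5*sqrt(3)/135194 ≈ 0.0096799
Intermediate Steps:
q(F, M) = 2*M/(1 + F) (q(F, M) = (2*M)/(F + 1**2) = (2*M)/(F + 1) = (2*M)/(1 + F) = 2*M/(1 + F))
J = -368 (J = -159 - 209 = -368)
1/((472 - q(4, sqrt(2 + 1))) + J) = 1/((472 - 2*sqrt(2 + 1)/(1 + 4)) - 368) = 1/((472 - 2*sqrt(3)/5) - 368) = 1/(104 - 2*sqrt(3)/5)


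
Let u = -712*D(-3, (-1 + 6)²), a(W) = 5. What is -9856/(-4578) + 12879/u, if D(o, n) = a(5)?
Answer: -1705193/1164120 ≈ -1.4648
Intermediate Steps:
D(o, n) = 5
u = -3560 (u = -712*5 = -3560)
-9856/(-4578) + 12879/u = -9856/(-4578) + 12879/(-3560) = -9856*(-1/4578) + 12879*(-1/3560) = 704/327 - 12879/3560 = -1705193/1164120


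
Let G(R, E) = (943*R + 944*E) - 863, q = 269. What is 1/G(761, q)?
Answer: 1/970696 ≈ 1.0302e-6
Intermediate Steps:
G(R, E) = -863 + 943*R + 944*E
1/G(761, q) = 1/(-863 + 943*761 + 944*269) = 1/(-863 + 717623 + 253936) = 1/970696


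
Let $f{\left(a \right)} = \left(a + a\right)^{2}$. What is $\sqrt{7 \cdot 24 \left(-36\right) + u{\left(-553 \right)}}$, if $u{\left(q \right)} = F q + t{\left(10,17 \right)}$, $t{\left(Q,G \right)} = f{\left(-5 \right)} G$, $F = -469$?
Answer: $\sqrt{255009} \approx 504.98$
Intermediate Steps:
$f{\left(a \right)} = 4 a^{2}$ ($f{\left(a \right)} = \left(2 a\right)^{2} = 4 a^{2}$)
$t{\left(Q,G \right)} = 100 G$ ($t{\left(Q,G \right)} = 4 \left(-5\right)^{2} G = 4 \cdot 25 G = 100 G$)
$u{\left(q \right)} = 1700 - 469 q$ ($u{\left(q \right)} = - 469 q + 100 \cdot 17 = - 469 q + 1700 = 1700 - 469 q$)
$\sqrt{7 \cdot 24 \left(-36\right) + u{\left(-553 \right)}} = \sqrt{7 \cdot 24 \left(-36\right) + \left(1700 - -259357\right)} = \sqrt{168 \left(-36\right) + \left(1700 + 259357\right)} = \sqrt{-6048 + 261057} = \sqrt{255009}$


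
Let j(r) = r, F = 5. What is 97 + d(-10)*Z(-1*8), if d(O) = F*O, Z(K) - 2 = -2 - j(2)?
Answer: 197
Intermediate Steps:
Z(K) = -2 (Z(K) = 2 + (-2 - 1*2) = 2 + (-2 - 2) = 2 - 4 = -2)
d(O) = 5*O
97 + d(-10)*Z(-1*8) = 97 + (5*(-10))*(-2) = 97 - 50*(-2) = 97 + 100 = 197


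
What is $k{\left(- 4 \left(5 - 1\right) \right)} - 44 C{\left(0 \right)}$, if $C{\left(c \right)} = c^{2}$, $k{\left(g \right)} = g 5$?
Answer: $-80$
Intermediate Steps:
$k{\left(g \right)} = 5 g$
$k{\left(- 4 \left(5 - 1\right) \right)} - 44 C{\left(0 \right)} = 5 \left(- 4 \left(5 - 1\right)\right) - 44 \cdot 0^{2} = 5 \left(\left(-4\right) 4\right) - 0 = 5 \left(-16\right) + 0 = -80 + 0 = -80$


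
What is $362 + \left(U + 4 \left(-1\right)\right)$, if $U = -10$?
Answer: $348$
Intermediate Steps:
$362 + \left(U + 4 \left(-1\right)\right) = 362 + \left(-10 + 4 \left(-1\right)\right) = 362 - 14 = 348$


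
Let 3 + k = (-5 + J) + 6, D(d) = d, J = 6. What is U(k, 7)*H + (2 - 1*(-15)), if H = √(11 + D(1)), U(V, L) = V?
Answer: 17 + 8*√3 ≈ 30.856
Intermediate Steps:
k = 4 (k = -3 + ((-5 + 6) + 6) = -3 + (1 + 6) = -3 + 7 = 4)
H = 2*√3 (H = √(11 + 1) = √12 = 2*√3 ≈ 3.4641)
U(k, 7)*H + (2 - 1*(-15)) = 4*(2*√3) + (2 - 1*(-15)) = 8*√3 + (2 + 15) = 8*√3 + 17 = 17 + 8*√3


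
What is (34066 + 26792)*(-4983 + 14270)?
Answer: 565188246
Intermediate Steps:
(34066 + 26792)*(-4983 + 14270) = 60858*9287 = 565188246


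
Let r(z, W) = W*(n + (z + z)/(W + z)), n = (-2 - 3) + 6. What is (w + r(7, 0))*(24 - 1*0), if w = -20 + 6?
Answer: -336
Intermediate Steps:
n = 1 (n = -5 + 6 = 1)
w = -14
r(z, W) = W*(1 + 2*z/(W + z)) (r(z, W) = W*(1 + (z + z)/(W + z)) = W*(1 + (2*z)/(W + z)) = W*(1 + 2*z/(W + z)))
(w + r(7, 0))*(24 - 1*0) = (-14 + 0*(0 + 3*7)/(0 + 7))*(24 - 1*0) = (-14 + 0*(0 + 21)/7)*(24 + 0) = (-14 + 0*(⅐)*21)*24 = (-14 + 0)*24 = -14*24 = -336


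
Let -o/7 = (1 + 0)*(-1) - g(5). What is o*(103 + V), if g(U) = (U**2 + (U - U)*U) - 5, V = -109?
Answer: -882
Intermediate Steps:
g(U) = -5 + U**2 (g(U) = (U**2 + 0*U) - 5 = (U**2 + 0) - 5 = U**2 - 5 = -5 + U**2)
o = 147 (o = -7*((1 + 0)*(-1) - (-5 + 5**2)) = -7*(1*(-1) - (-5 + 25)) = -7*(-1 - 1*20) = -7*(-1 - 20) = -7*(-21) = 147)
o*(103 + V) = 147*(103 - 109) = 147*(-6) = -882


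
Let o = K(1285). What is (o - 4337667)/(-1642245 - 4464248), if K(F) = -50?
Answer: 4337717/6106493 ≈ 0.71035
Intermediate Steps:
o = -50
(o - 4337667)/(-1642245 - 4464248) = (-50 - 4337667)/(-1642245 - 4464248) = -4337717/(-6106493) = -4337717*(-1/6106493) = 4337717/6106493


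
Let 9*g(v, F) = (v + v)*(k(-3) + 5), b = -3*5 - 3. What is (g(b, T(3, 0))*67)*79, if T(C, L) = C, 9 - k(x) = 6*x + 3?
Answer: -613988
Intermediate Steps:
k(x) = 6 - 6*x (k(x) = 9 - (6*x + 3) = 9 - (3 + 6*x) = 9 + (-3 - 6*x) = 6 - 6*x)
b = -18 (b = -15 - 3 = -18)
g(v, F) = 58*v/9 (g(v, F) = ((v + v)*((6 - 6*(-3)) + 5))/9 = ((2*v)*((6 + 18) + 5))/9 = ((2*v)*(24 + 5))/9 = ((2*v)*29)/9 = (58*v)/9 = 58*v/9)
(g(b, T(3, 0))*67)*79 = (((58/9)*(-18))*67)*79 = -116*67*79 = -7772*79 = -613988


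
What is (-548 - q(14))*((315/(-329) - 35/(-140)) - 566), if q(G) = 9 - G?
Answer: 57851763/188 ≈ 3.0772e+5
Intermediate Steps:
(-548 - q(14))*((315/(-329) - 35/(-140)) - 566) = (-548 - (9 - 1*14))*((315/(-329) - 35/(-140)) - 566) = (-548 - (9 - 14))*((315*(-1/329) - 35*(-1/140)) - 566) = (-548 - 1*(-5))*((-45/47 + ¼) - 566) = (-548 + 5)*(-133/188 - 566) = -543*(-106541/188) = 57851763/188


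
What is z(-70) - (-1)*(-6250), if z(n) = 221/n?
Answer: -437721/70 ≈ -6253.2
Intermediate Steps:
z(-70) - (-1)*(-6250) = 221/(-70) - (-1)*(-6250) = 221*(-1/70) - 1*6250 = -221/70 - 6250 = -437721/70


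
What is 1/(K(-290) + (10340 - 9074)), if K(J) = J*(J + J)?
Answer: 1/169466 ≈ 5.9009e-6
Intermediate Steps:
K(J) = 2*J**2 (K(J) = J*(2*J) = 2*J**2)
1/(K(-290) + (10340 - 9074)) = 1/(2*(-290)**2 + (10340 - 9074)) = 1/(2*84100 + 1266) = 1/(168200 + 1266) = 1/169466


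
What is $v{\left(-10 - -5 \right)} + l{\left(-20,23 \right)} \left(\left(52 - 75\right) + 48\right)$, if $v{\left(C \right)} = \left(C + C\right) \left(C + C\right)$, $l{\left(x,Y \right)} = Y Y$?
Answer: $13325$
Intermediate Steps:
$l{\left(x,Y \right)} = Y^{2}$
$v{\left(C \right)} = 4 C^{2}$ ($v{\left(C \right)} = 2 C 2 C = 4 C^{2}$)
$v{\left(-10 - -5 \right)} + l{\left(-20,23 \right)} \left(\left(52 - 75\right) + 48\right) = 4 \left(-10 - -5\right)^{2} + 23^{2} \left(\left(52 - 75\right) + 48\right) = 4 \left(-10 + 5\right)^{2} + 529 \left(-23 + 48\right) = 4 \left(-5\right)^{2} + 529 \cdot 25 = 4 \cdot 25 + 13225 = 100 + 13225 = 13325$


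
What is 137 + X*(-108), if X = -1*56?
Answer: 6185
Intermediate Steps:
X = -56
137 + X*(-108) = 137 - 56*(-108) = 137 + 6048 = 6185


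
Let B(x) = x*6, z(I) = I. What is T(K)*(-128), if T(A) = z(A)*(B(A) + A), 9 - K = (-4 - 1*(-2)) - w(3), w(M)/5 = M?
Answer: -605696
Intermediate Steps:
w(M) = 5*M
K = 26 (K = 9 - ((-4 - 1*(-2)) - 5*3) = 9 - ((-4 + 2) - 1*15) = 9 - (-2 - 15) = 9 - 1*(-17) = 9 + 17 = 26)
B(x) = 6*x
T(A) = 7*A**2 (T(A) = A*(6*A + A) = A*(7*A) = 7*A**2)
T(K)*(-128) = (7*26**2)*(-128) = (7*676)*(-128) = 4732*(-128) = -605696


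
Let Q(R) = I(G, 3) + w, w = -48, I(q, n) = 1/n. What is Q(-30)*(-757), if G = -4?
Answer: 108251/3 ≈ 36084.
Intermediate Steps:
Q(R) = -143/3 (Q(R) = 1/3 - 48 = ⅓ - 48 = -143/3)
Q(-30)*(-757) = -143/3*(-757) = 108251/3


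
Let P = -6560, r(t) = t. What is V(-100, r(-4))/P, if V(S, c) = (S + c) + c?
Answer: 27/1640 ≈ 0.016463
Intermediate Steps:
V(S, c) = S + 2*c
V(-100, r(-4))/P = (-100 + 2*(-4))/(-6560) = (-100 - 8)*(-1/6560) = -108*(-1/6560) = 27/1640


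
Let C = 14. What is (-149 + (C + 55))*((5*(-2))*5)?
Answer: 4000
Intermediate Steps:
(-149 + (C + 55))*((5*(-2))*5) = (-149 + (14 + 55))*((5*(-2))*5) = (-149 + 69)*(-10*5) = -80*(-50) = 4000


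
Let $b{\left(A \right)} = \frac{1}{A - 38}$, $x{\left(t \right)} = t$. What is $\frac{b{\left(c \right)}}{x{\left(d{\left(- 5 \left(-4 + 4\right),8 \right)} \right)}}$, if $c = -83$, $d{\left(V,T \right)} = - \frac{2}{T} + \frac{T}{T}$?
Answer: $- \frac{4}{363} \approx -0.011019$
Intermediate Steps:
$d{\left(V,T \right)} = 1 - \frac{2}{T}$ ($d{\left(V,T \right)} = - \frac{2}{T} + 1 = 1 - \frac{2}{T}$)
$b{\left(A \right)} = \frac{1}{-38 + A}$
$\frac{b{\left(c \right)}}{x{\left(d{\left(- 5 \left(-4 + 4\right),8 \right)} \right)}} = \frac{1}{\left(-38 - 83\right) \frac{-2 + 8}{8}} = \frac{1}{\left(-121\right) \frac{1}{8} \cdot 6} = - \frac{1}{121 \cdot \frac{3}{4}} = \left(- \frac{1}{121}\right) \frac{4}{3} = - \frac{4}{363}$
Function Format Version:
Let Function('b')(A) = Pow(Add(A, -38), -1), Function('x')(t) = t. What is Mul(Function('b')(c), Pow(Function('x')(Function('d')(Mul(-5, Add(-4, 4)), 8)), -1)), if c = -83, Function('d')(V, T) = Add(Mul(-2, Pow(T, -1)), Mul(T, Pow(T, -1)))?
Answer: Rational(-4, 363) ≈ -0.011019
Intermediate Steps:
Function('d')(V, T) = Add(1, Mul(-2, Pow(T, -1))) (Function('d')(V, T) = Add(Mul(-2, Pow(T, -1)), 1) = Add(1, Mul(-2, Pow(T, -1))))
Function('b')(A) = Pow(Add(-38, A), -1)
Mul(Function('b')(c), Pow(Function('x')(Function('d')(Mul(-5, Add(-4, 4)), 8)), -1)) = Mul(Pow(Add(-38, -83), -1), Pow(Mul(Pow(8, -1), Add(-2, 8)), -1)) = Mul(Pow(-121, -1), Pow(Mul(Rational(1, 8), 6), -1)) = Mul(Rational(-1, 121), Pow(Rational(3, 4), -1)) = Mul(Rational(-1, 121), Rational(4, 3)) = Rational(-4, 363)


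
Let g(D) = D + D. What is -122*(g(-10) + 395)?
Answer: -45750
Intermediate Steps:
g(D) = 2*D
-122*(g(-10) + 395) = -122*(2*(-10) + 395) = -122*(-20 + 395) = -122*375 = -45750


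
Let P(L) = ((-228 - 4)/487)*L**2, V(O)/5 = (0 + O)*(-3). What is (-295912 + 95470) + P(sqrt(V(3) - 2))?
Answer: -97604350/487 ≈ -2.0042e+5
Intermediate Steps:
V(O) = -15*O (V(O) = 5*((0 + O)*(-3)) = 5*(O*(-3)) = 5*(-3*O) = -15*O)
P(L) = -232*L**2/487 (P(L) = (-232*1/487)*L**2 = -232*L**2/487)
(-295912 + 95470) + P(sqrt(V(3) - 2)) = (-295912 + 95470) - 232*(sqrt(-15*3 - 2))**2/487 = -200442 - 232*(sqrt(-45 - 2))**2/487 = -200442 - 232*(sqrt(-47))**2/487 = -200442 - 232*(I*sqrt(47))**2/487 = -200442 - 232/487*(-47) = -200442 + 10904/487 = -97604350/487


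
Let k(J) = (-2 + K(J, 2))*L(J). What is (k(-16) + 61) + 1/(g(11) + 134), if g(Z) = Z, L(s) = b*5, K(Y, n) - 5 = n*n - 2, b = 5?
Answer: 26971/145 ≈ 186.01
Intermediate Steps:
K(Y, n) = 3 + n**2 (K(Y, n) = 5 + (n*n - 2) = 5 + (n**2 - 2) = 5 + (-2 + n**2) = 3 + n**2)
L(s) = 25 (L(s) = 5*5 = 25)
k(J) = 125 (k(J) = (-2 + (3 + 2**2))*25 = (-2 + (3 + 4))*25 = (-2 + 7)*25 = 5*25 = 125)
(k(-16) + 61) + 1/(g(11) + 134) = (125 + 61) + 1/(11 + 134) = 186 + 1/145 = 26971/145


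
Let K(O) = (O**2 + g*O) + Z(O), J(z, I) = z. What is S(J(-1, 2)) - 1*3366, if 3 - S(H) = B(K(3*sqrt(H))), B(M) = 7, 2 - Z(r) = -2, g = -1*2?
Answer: -3370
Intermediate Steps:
g = -2
Z(r) = 4 (Z(r) = 2 - 1*(-2) = 2 + 2 = 4)
K(O) = 4 + O**2 - 2*O (K(O) = (O**2 - 2*O) + 4 = 4 + O**2 - 2*O)
S(H) = -4 (S(H) = 3 - 1*7 = 3 - 7 = -4)
S(J(-1, 2)) - 1*3366 = -4 - 1*3366 = -4 - 3366 = -3370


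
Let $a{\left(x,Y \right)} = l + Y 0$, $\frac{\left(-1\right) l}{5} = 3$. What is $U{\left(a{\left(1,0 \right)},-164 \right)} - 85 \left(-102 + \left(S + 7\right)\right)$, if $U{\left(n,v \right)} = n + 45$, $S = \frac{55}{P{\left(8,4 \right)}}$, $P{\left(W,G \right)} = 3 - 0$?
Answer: $\frac{19640}{3} \approx 6546.7$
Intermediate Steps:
$l = -15$ ($l = \left(-5\right) 3 = -15$)
$a{\left(x,Y \right)} = -15$ ($a{\left(x,Y \right)} = -15 + Y 0 = -15 + 0 = -15$)
$P{\left(W,G \right)} = 3$ ($P{\left(W,G \right)} = 3 + 0 = 3$)
$S = \frac{55}{3} \approx 18.333$
$U{\left(n,v \right)} = 45 + n$
$U{\left(a{\left(1,0 \right)},-164 \right)} - 85 \left(-102 + \left(S + 7\right)\right) = \left(45 - 15\right) - 85 \left(-102 + \left(\frac{55}{3} + 7\right)\right) = 30 - 85 \left(-102 + \frac{76}{3}\right) = 30 - 85 \left(- \frac{230}{3}\right) = 30 - - \frac{19550}{3} = 30 + \frac{19550}{3} = \frac{19640}{3}$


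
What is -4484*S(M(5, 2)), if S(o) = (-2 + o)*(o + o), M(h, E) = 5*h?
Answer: -5156600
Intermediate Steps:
S(o) = 2*o*(-2 + o) (S(o) = (-2 + o)*(2*o) = 2*o*(-2 + o))
-4484*S(M(5, 2)) = -8968*5*5*(-2 + 5*5) = -8968*25*(-2 + 25) = -8968*25*23 = -4484*1150 = -5156600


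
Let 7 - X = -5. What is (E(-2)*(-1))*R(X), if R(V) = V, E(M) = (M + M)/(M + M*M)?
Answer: 24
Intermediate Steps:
E(M) = 2*M/(M + M²) (E(M) = (2*M)/(M + M²) = 2*M/(M + M²))
X = 12 (X = 7 - 1*(-5) = 7 + 5 = 12)
(E(-2)*(-1))*R(X) = ((2/(1 - 2))*(-1))*12 = ((2/(-1))*(-1))*12 = ((2*(-1))*(-1))*12 = -2*(-1)*12 = 2*12 = 24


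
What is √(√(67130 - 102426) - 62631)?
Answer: √(-62631 + 4*I*√2206) ≈ 0.3754 + 250.26*I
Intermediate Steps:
√(√(67130 - 102426) - 62631) = √(√(-35296) - 62631) = √(4*I*√2206 - 62631) = √(-62631 + 4*I*√2206)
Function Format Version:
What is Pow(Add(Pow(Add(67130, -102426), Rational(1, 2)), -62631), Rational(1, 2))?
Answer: Pow(Add(-62631, Mul(4, I, Pow(2206, Rational(1, 2)))), Rational(1, 2)) ≈ Add(0.3754, Mul(250.26, I))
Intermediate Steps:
Pow(Add(Pow(Add(67130, -102426), Rational(1, 2)), -62631), Rational(1, 2)) = Pow(Add(Pow(-35296, Rational(1, 2)), -62631), Rational(1, 2)) = Pow(Add(Mul(4, I, Pow(2206, Rational(1, 2))), -62631), Rational(1, 2)) = Pow(Add(-62631, Mul(4, I, Pow(2206, Rational(1, 2)))), Rational(1, 2))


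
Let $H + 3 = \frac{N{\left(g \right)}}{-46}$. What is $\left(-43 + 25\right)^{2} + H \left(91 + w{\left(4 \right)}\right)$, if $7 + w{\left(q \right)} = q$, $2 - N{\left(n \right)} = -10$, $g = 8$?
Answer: $\frac{852}{23} \approx 37.043$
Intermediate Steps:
$N{\left(n \right)} = 12$ ($N{\left(n \right)} = 2 - -10 = 2 + 10 = 12$)
$w{\left(q \right)} = -7 + q$
$H = - \frac{75}{23}$ ($H = -3 + \frac{12}{-46} = -3 + 12 \left(- \frac{1}{46}\right) = -3 - \frac{6}{23} = - \frac{75}{23} \approx -3.2609$)
$\left(-43 + 25\right)^{2} + H \left(91 + w{\left(4 \right)}\right) = \left(-43 + 25\right)^{2} - \frac{75 \left(91 + \left(-7 + 4\right)\right)}{23} = \left(-18\right)^{2} - \frac{75 \left(91 - 3\right)}{23} = 324 - \frac{6600}{23} = \frac{852}{23}$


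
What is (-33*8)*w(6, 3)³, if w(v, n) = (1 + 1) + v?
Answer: -135168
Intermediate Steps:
w(v, n) = 2 + v
(-33*8)*w(6, 3)³ = (-33*8)*(2 + 6)³ = -264*8³ = -264*512 = -135168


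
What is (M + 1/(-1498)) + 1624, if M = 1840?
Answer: 5189071/1498 ≈ 3464.0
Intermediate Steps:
(M + 1/(-1498)) + 1624 = (1840 + 1/(-1498)) + 1624 = (1840 - 1/1498) + 1624 = 2756319/1498 + 1624 = 5189071/1498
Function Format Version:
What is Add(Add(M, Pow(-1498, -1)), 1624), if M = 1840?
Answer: Rational(5189071, 1498) ≈ 3464.0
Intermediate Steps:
Add(Add(M, Pow(-1498, -1)), 1624) = Add(Add(1840, Pow(-1498, -1)), 1624) = Add(Add(1840, Rational(-1, 1498)), 1624) = Add(Rational(2756319, 1498), 1624) = Rational(5189071, 1498)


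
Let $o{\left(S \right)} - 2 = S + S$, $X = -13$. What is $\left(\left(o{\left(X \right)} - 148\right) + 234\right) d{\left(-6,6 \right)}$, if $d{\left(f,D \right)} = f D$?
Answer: $-2232$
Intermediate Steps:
$o{\left(S \right)} = 2 + 2 S$ ($o{\left(S \right)} = 2 + \left(S + S\right) = 2 + 2 S$)
$d{\left(f,D \right)} = D f$
$\left(\left(o{\left(X \right)} - 148\right) + 234\right) d{\left(-6,6 \right)} = \left(\left(\left(2 + 2 \left(-13\right)\right) - 148\right) + 234\right) 6 \left(-6\right) = \left(\left(\left(2 - 26\right) - 148\right) + 234\right) \left(-36\right) = \left(\left(-24 - 148\right) + 234\right) \left(-36\right) = \left(-172 + 234\right) \left(-36\right) = 62 \left(-36\right) = -2232$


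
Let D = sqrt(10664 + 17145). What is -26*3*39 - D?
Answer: -3042 - sqrt(27809) ≈ -3208.8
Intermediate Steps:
D = sqrt(27809) ≈ 166.76
-26*3*39 - D = -26*3*39 - sqrt(27809) = -78*39 - sqrt(27809) = -3042 - sqrt(27809)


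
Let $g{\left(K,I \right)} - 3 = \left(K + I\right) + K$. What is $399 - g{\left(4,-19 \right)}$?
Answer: $407$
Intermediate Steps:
$g{\left(K,I \right)} = 3 + I + 2 K$ ($g{\left(K,I \right)} = 3 + \left(\left(K + I\right) + K\right) = 3 + \left(\left(I + K\right) + K\right) = 3 + \left(I + 2 K\right) = 3 + I + 2 K$)
$399 - g{\left(4,-19 \right)} = 399 - \left(3 - 19 + 2 \cdot 4\right) = 399 - \left(3 - 19 + 8\right) = 399 - -8 = 399 + 8 = 407$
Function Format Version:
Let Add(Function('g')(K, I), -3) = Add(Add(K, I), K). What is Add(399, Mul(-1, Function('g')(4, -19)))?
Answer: 407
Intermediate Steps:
Function('g')(K, I) = Add(3, I, Mul(2, K)) (Function('g')(K, I) = Add(3, Add(Add(K, I), K)) = Add(3, Add(Add(I, K), K)) = Add(3, Add(I, Mul(2, K))) = Add(3, I, Mul(2, K)))
Add(399, Mul(-1, Function('g')(4, -19))) = Add(399, Mul(-1, Add(3, -19, Mul(2, 4)))) = Add(399, Mul(-1, Add(3, -19, 8))) = Add(399, Mul(-1, -8)) = Add(399, 8) = 407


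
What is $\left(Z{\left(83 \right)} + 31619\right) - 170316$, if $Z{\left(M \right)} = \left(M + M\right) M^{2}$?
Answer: $1004877$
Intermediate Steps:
$Z{\left(M \right)} = 2 M^{3}$ ($Z{\left(M \right)} = 2 M M^{2} = 2 M^{3}$)
$\left(Z{\left(83 \right)} + 31619\right) - 170316 = \left(2 \cdot 83^{3} + 31619\right) - 170316 = \left(2 \cdot 571787 + 31619\right) - 170316 = \left(1143574 + 31619\right) - 170316 = 1175193 - 170316 = 1004877$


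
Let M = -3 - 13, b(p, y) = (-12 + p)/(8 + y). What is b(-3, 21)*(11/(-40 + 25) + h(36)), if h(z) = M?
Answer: 251/29 ≈ 8.6552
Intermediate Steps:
b(p, y) = (-12 + p)/(8 + y)
M = -16
h(z) = -16
b(-3, 21)*(11/(-40 + 25) + h(36)) = ((-12 - 3)/(8 + 21))*(11/(-40 + 25) - 16) = (-15/29)*(11/(-15) - 16) = ((1/29)*(-15))*(-1/15*11 - 16) = -15*(-11/15 - 16)/29 = -15/29*(-251/15) = 251/29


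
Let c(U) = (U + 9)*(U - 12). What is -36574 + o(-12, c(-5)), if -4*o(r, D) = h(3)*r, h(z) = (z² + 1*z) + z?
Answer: -36529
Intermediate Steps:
h(z) = z² + 2*z (h(z) = (z² + z) + z = (z + z²) + z = z² + 2*z)
c(U) = (-12 + U)*(9 + U) (c(U) = (9 + U)*(-12 + U) = (-12 + U)*(9 + U))
o(r, D) = -15*r/4 (o(r, D) = -3*(2 + 3)*r/4 = -3*5*r/4 = -15*r/4)
-36574 + o(-12, c(-5)) = -36574 - 15/4*(-12) = -36574 + 45 = -36529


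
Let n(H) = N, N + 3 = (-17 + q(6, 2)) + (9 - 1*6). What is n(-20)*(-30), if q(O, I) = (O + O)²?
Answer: -3810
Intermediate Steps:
q(O, I) = 4*O² (q(O, I) = (2*O)² = 4*O²)
N = 127 (N = -3 + ((-17 + 4*6²) + (9 - 1*6)) = -3 + ((-17 + 4*36) + (9 - 6)) = -3 + ((-17 + 144) + 3) = -3 + (127 + 3) = -3 + 130 = 127)
n(H) = 127
n(-20)*(-30) = 127*(-30) = -3810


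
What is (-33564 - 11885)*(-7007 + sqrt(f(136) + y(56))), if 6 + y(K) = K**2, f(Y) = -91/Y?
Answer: 318461143 - 45449*sqrt(14470026)/68 ≈ 3.1592e+8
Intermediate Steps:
y(K) = -6 + K**2
(-33564 - 11885)*(-7007 + sqrt(f(136) + y(56))) = (-33564 - 11885)*(-7007 + sqrt(-91/136 + (-6 + 56**2))) = -45449*(-7007 + sqrt(-91*1/136 + (-6 + 3136))) = -45449*(-7007 + sqrt(-91/136 + 3130)) = -45449*(-7007 + sqrt(425589/136)) = -45449*(-7007 + sqrt(14470026)/68) = 318461143 - 45449*sqrt(14470026)/68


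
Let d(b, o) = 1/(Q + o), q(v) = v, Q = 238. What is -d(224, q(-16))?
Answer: -1/222 ≈ -0.0045045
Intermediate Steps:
d(b, o) = 1/(238 + o)
-d(224, q(-16)) = -1/(238 - 16) = -1/222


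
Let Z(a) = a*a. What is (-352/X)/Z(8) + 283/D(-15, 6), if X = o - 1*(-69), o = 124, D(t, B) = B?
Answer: 27293/579 ≈ 47.138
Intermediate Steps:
Z(a) = a²
X = 193 (X = 124 - 1*(-69) = 124 + 69 = 193)
(-352/X)/Z(8) + 283/D(-15, 6) = (-352/193)/(8²) + 283/6 = -352*1/193/64 + 283*(⅙) = -352/193*1/64 + 283/6 = -11/386 + 283/6 = 27293/579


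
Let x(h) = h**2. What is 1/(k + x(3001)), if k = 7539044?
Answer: 1/16545045 ≈ 6.0441e-8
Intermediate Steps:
1/(k + x(3001)) = 1/(7539044 + 3001**2) = 1/(7539044 + 9006001) = 1/16545045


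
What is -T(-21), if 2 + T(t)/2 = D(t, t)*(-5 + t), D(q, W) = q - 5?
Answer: -1348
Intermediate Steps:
D(q, W) = -5 + q
T(t) = -4 + 2*(-5 + t)² (T(t) = -4 + 2*((-5 + t)*(-5 + t)) = -4 + 2*(-5 + t)²)
-T(-21) = -(46 - 20*(-21) + 2*(-21)²) = -(46 + 420 + 2*441) = -(46 + 420 + 882) = -1*1348 = -1348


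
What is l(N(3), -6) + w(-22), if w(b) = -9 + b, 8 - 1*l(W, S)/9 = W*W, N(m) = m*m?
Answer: -688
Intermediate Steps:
N(m) = m**2
l(W, S) = 72 - 9*W**2 (l(W, S) = 72 - 9*W*W = 72 - 9*W**2)
l(N(3), -6) + w(-22) = (72 - 9*(3**2)**2) + (-9 - 22) = (72 - 9*9**2) - 31 = (72 - 9*81) - 31 = (72 - 729) - 31 = -657 - 31 = -688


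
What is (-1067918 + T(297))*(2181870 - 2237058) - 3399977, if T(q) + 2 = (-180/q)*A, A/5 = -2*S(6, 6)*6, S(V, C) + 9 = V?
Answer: 648328884413/11 ≈ 5.8939e+10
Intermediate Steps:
S(V, C) = -9 + V
A = 180 (A = 5*(-2*(-9 + 6)*6) = 5*(-2*(-3)*6) = 5*(6*6) = 5*36 = 180)
T(q) = -2 - 32400/q (T(q) = -2 - 180/q*180 = -2 - 32400/q)
(-1067918 + T(297))*(2181870 - 2237058) - 3399977 = (-1067918 + (-2 - 32400/297))*(2181870 - 2237058) - 3399977 = (-1067918 + (-2 - 32400*1/297))*(-55188) - 3399977 = (-1067918 + (-2 - 1200/11))*(-55188) - 3399977 = (-1067918 - 1222/11)*(-55188) - 3399977 = -11748320/11*(-55188) - 3399977 = 648366284160/11 - 3399977 = 648328884413/11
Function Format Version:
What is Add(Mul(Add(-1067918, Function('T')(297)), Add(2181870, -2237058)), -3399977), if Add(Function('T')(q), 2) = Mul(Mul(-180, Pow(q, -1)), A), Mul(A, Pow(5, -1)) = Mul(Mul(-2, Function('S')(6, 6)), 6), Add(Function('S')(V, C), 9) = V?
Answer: Rational(648328884413, 11) ≈ 5.8939e+10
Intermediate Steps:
Function('S')(V, C) = Add(-9, V)
A = 180 (A = Mul(5, Mul(Mul(-2, Add(-9, 6)), 6)) = Mul(5, Mul(Mul(-2, -3), 6)) = Mul(5, Mul(6, 6)) = Mul(5, 36) = 180)
Function('T')(q) = Add(-2, Mul(-32400, Pow(q, -1))) (Function('T')(q) = Add(-2, Mul(Mul(-180, Pow(q, -1)), 180)) = Add(-2, Mul(-32400, Pow(q, -1))))
Add(Mul(Add(-1067918, Function('T')(297)), Add(2181870, -2237058)), -3399977) = Add(Mul(Add(-1067918, Add(-2, Mul(-32400, Pow(297, -1)))), Add(2181870, -2237058)), -3399977) = Add(Mul(Add(-1067918, Add(-2, Mul(-32400, Rational(1, 297)))), -55188), -3399977) = Add(Mul(Add(-1067918, Add(-2, Rational(-1200, 11))), -55188), -3399977) = Add(Mul(Add(-1067918, Rational(-1222, 11)), -55188), -3399977) = Add(Mul(Rational(-11748320, 11), -55188), -3399977) = Add(Rational(648366284160, 11), -3399977) = Rational(648328884413, 11)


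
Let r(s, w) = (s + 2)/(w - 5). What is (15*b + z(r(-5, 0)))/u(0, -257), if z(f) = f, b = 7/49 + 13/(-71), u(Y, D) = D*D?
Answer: -9/164131765 ≈ -5.4834e-8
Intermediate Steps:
u(Y, D) = D²
r(s, w) = (2 + s)/(-5 + w)
b = -20/497 (b = 7*(1/49) + 13*(-1/71) = ⅐ - 13/71 = -20/497 ≈ -0.040241)
(15*b + z(r(-5, 0)))/u(0, -257) = (15*(-20/497) + (2 - 5)/(-5 + 0))/((-257)²) = (-300/497 - 3/(-5))/66049 = (-300/497 - ⅕*(-3))*(1/66049) = (-300/497 + ⅗)*(1/66049) = -9/2485*1/66049 = -9/164131765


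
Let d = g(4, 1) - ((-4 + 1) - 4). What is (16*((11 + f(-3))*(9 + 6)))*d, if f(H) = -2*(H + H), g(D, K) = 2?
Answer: 49680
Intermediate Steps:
f(H) = -4*H
d = 9 (d = 2 - ((-4 + 1) - 4) = 2 - (-3 - 4) = 2 - 1*(-7) = 2 + 7 = 9)
(16*((11 + f(-3))*(9 + 6)))*d = (16*((11 - 4*(-3))*(9 + 6)))*9 = (16*((11 + 12)*15))*9 = (16*(23*15))*9 = (16*345)*9 = 5520*9 = 49680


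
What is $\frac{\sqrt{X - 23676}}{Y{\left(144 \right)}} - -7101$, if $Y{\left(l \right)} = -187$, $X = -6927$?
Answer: $7101 - \frac{101 i \sqrt{3}}{187} \approx 7101.0 - 0.93549 i$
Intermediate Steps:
$\frac{\sqrt{X - 23676}}{Y{\left(144 \right)}} - -7101 = \frac{\sqrt{-6927 - 23676}}{-187} - -7101 = \sqrt{-30603} \left(- \frac{1}{187}\right) + 7101 = 101 i \sqrt{3} \left(- \frac{1}{187}\right) + 7101 = - \frac{101 i \sqrt{3}}{187} + 7101 = 7101 - \frac{101 i \sqrt{3}}{187}$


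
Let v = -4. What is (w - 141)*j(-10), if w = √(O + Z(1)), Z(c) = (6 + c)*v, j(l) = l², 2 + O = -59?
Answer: -14100 + 100*I*√89 ≈ -14100.0 + 943.4*I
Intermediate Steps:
O = -61 (O = -2 - 59 = -61)
Z(c) = -24 - 4*c (Z(c) = (6 + c)*(-4) = -24 - 4*c)
w = I*√89 (w = √(-61 + (-24 - 4*1)) = √(-61 + (-24 - 4)) = √(-61 - 28) = √(-89) = I*√89 ≈ 9.434*I)
(w - 141)*j(-10) = (I*√89 - 141)*(-10)² = (-141 + I*√89)*100 = -14100 + 100*I*√89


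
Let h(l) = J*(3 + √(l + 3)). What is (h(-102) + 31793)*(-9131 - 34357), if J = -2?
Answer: -1382353056 + 260928*I*√11 ≈ -1.3824e+9 + 8.654e+5*I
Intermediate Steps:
h(l) = -6 - 2*√(3 + l) (h(l) = -2*(3 + √(l + 3)) = -2*(3 + √(3 + l)) = -6 - 2*√(3 + l))
(h(-102) + 31793)*(-9131 - 34357) = ((-6 - 2*√(3 - 102)) + 31793)*(-9131 - 34357) = ((-6 - 6*I*√11) + 31793)*(-43488) = (31787 - 6*I*√11)*(-43488) = -1382353056 + 260928*I*√11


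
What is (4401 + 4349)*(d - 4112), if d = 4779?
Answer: 5836250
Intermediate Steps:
(4401 + 4349)*(d - 4112) = (4401 + 4349)*(4779 - 4112) = 8750*667 = 5836250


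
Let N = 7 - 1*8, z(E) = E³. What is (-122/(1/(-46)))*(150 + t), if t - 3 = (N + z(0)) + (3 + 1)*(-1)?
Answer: 830576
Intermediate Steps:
N = -1 (N = 7 - 8 = -1)
t = -2 (t = 3 + ((-1 + 0³) + (3 + 1)*(-1)) = 3 + ((-1 + 0) + 4*(-1)) = 3 + (-1 - 4) = 3 - 5 = -2)
(-122/(1/(-46)))*(150 + t) = (-122/(1/(-46)))*(150 - 2) = -122/(-1/46)*148 = -122*(-46)*148 = 5612*148 = 830576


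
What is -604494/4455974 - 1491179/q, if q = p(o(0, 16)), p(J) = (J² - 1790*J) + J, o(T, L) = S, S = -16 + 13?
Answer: -3323952306545/11977658112 ≈ -277.51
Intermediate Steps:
S = -3
o(T, L) = -3
p(J) = J² - 1789*J
q = 5376 (q = -3*(-1789 - 3) = -3*(-1792) = 5376)
-604494/4455974 - 1491179/q = -604494/4455974 - 1491179/5376 = -604494*1/4455974 - 1491179*1/5376 = -302247/2227987 - 1491179/5376 = -3323952306545/11977658112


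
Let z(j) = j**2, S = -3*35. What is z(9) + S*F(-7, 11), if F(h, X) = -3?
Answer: 396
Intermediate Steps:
S = -105
z(9) + S*F(-7, 11) = 9**2 - 105*(-3) = 81 + 315 = 396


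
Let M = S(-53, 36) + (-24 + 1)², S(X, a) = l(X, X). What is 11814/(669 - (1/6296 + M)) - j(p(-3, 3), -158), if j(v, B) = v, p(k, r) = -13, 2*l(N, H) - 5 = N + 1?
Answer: 87763079/1029395 ≈ 85.257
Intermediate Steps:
l(N, H) = 3 + N/2 (l(N, H) = 5/2 + (N + 1)/2 = 5/2 + (1 + N)/2 = 5/2 + (½ + N/2) = 3 + N/2)
S(X, a) = 3 + X/2
M = 1011/2 (M = (3 + (½)*(-53)) + (-24 + 1)² = (3 - 53/2) + (-23)² = -47/2 + 529 = 1011/2 ≈ 505.50)
11814/(669 - (1/6296 + M)) - j(p(-3, 3), -158) = 11814/(669 - (1/6296 + 1011/2)) - 1*(-13) = 11814/(669 - (1/6296 + 1011/2)) + 13 = 11814/(669 - 1*3182629/6296) + 13 = 11814/(669 - 3182629/6296) + 13 = 11814/(1029395/6296) + 13 = 11814*(6296/1029395) + 13 = 74380944/1029395 + 13 = 87763079/1029395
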